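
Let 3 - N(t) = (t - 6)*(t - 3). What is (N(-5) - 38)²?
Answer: 15129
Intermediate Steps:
N(t) = 3 - (-6 + t)*(-3 + t) (N(t) = 3 - (t - 6)*(t - 3) = 3 - (-6 + t)*(-3 + t))
(N(-5) - 38)² = ((-15 - 1*(-5)² + 9*(-5)) - 38)² = ((-15 - 1*25 - 45) - 38)² = ((-15 - 25 - 45) - 38)² = (-85 - 38)² = (-123)² = 15129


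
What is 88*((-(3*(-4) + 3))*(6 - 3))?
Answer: 2376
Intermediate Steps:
88*((-(3*(-4) + 3))*(6 - 3)) = 88*(-(-12 + 3)*3) = 88*(-1*(-9)*3) = 88*(9*3) = 88*27 = 2376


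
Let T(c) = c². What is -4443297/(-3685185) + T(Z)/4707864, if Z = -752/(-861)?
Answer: 30768411609917477/25518724879485285 ≈ 1.2057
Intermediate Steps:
Z = 752/861 (Z = -752*(-1/861) = 752/861 ≈ 0.87340)
-4443297/(-3685185) + T(Z)/4707864 = -4443297/(-3685185) + (752/861)²/4707864 = -4443297*(-1/3685185) + (565504/741321)*(1/4707864) = 1481099/1228395 + 70688/436254806043 = 30768411609917477/25518724879485285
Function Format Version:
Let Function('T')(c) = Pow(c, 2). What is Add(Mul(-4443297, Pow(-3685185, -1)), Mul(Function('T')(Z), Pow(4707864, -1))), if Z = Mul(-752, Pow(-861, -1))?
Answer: Rational(30768411609917477, 25518724879485285) ≈ 1.2057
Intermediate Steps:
Z = Rational(752, 861) (Z = Mul(-752, Rational(-1, 861)) = Rational(752, 861) ≈ 0.87340)
Add(Mul(-4443297, Pow(-3685185, -1)), Mul(Function('T')(Z), Pow(4707864, -1))) = Add(Mul(-4443297, Pow(-3685185, -1)), Mul(Pow(Rational(752, 861), 2), Pow(4707864, -1))) = Add(Mul(-4443297, Rational(-1, 3685185)), Mul(Rational(565504, 741321), Rational(1, 4707864))) = Add(Rational(1481099, 1228395), Rational(70688, 436254806043)) = Rational(30768411609917477, 25518724879485285)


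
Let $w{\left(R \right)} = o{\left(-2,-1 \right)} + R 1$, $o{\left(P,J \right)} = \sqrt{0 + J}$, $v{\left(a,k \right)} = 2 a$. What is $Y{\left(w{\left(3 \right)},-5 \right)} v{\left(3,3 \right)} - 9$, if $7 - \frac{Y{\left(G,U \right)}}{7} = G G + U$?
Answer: $159 - 252 i \approx 159.0 - 252.0 i$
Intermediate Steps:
$o{\left(P,J \right)} = \sqrt{J}$
$w{\left(R \right)} = i + R$ ($w{\left(R \right)} = \sqrt{-1} + R 1 = i + R$)
$Y{\left(G,U \right)} = 49 - 7 U - 7 G^{2}$ ($Y{\left(G,U \right)} = 49 - 7 \left(G G + U\right) = 49 - 7 \left(G^{2} + U\right) = 49 - 7 \left(U + G^{2}\right) = 49 - \left(7 U + 7 G^{2}\right) = 49 - 7 U - 7 G^{2}$)
$Y{\left(w{\left(3 \right)},-5 \right)} v{\left(3,3 \right)} - 9 = \left(49 - -35 - 7 \left(i + 3\right)^{2}\right) 2 \cdot 3 - 9 = \left(49 + 35 - 7 \left(3 + i\right)^{2}\right) 6 - 9 = \left(84 - 7 \left(3 + i\right)^{2}\right) 6 - 9 = \left(504 - 42 \left(3 + i\right)^{2}\right) - 9 = 495 - 42 \left(3 + i\right)^{2}$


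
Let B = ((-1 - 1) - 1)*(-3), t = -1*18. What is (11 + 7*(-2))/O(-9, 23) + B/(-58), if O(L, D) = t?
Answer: 1/87 ≈ 0.011494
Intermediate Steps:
t = -18
O(L, D) = -18
B = 9 (B = (-2 - 1)*(-3) = -3*(-3) = 9)
(11 + 7*(-2))/O(-9, 23) + B/(-58) = (11 + 7*(-2))/(-18) + 9/(-58) = (11 - 14)*(-1/18) + 9*(-1/58) = -3*(-1/18) - 9/58 = ⅙ - 9/58 = 1/87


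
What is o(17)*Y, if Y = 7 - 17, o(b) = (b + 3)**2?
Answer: -4000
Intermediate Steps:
o(b) = (3 + b)**2
Y = -10
o(17)*Y = (3 + 17)**2*(-10) = 20**2*(-10) = 400*(-10) = -4000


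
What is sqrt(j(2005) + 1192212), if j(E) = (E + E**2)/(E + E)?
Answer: sqrt(1193215) ≈ 1092.3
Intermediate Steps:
j(E) = (E + E**2)/(2*E) (j(E) = (E + E**2)/((2*E)) = (E + E**2)*(1/(2*E)) = (E + E**2)/(2*E))
sqrt(j(2005) + 1192212) = sqrt((1/2 + (1/2)*2005) + 1192212) = sqrt((1/2 + 2005/2) + 1192212) = sqrt(1003 + 1192212) = sqrt(1193215)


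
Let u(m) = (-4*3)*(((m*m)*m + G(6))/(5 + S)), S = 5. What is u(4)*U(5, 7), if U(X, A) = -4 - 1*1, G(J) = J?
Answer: 420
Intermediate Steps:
U(X, A) = -5 (U(X, A) = -4 - 1 = -5)
u(m) = -36/5 - 6*m³/5 (u(m) = (-4*3)*(((m*m)*m + 6)/(5 + 5)) = -12*(m²*m + 6)/10 = -12*(m³ + 6)/10 = -12*(6 + m³)/10 = -12*(⅗ + m³/10) = -36/5 - 6*m³/5)
u(4)*U(5, 7) = (-36/5 - 6/5*4³)*(-5) = (-36/5 - 6/5*64)*(-5) = (-36/5 - 384/5)*(-5) = -84*(-5) = 420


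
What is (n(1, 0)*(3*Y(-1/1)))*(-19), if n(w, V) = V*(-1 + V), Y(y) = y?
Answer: 0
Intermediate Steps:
(n(1, 0)*(3*Y(-1/1)))*(-19) = ((0*(-1 + 0))*(3*(-1/1)))*(-19) = ((0*(-1))*(3*(-1*1)))*(-19) = (0*(3*(-1)))*(-19) = (0*(-3))*(-19) = 0*(-19) = 0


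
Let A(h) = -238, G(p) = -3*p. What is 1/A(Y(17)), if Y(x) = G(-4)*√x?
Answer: -1/238 ≈ -0.0042017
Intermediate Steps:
Y(x) = 12*√x (Y(x) = (-3*(-4))*√x = 12*√x)
1/A(Y(17)) = 1/(-238) = -1/238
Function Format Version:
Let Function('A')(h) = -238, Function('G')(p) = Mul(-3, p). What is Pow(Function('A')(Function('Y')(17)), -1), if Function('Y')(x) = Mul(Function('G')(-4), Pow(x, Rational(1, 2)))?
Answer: Rational(-1, 238) ≈ -0.0042017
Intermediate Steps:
Function('Y')(x) = Mul(12, Pow(x, Rational(1, 2))) (Function('Y')(x) = Mul(Mul(-3, -4), Pow(x, Rational(1, 2))) = Mul(12, Pow(x, Rational(1, 2))))
Pow(Function('A')(Function('Y')(17)), -1) = Pow(-238, -1) = Rational(-1, 238)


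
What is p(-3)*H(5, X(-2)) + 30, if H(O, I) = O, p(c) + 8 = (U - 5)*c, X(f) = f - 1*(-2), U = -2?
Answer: 95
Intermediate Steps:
X(f) = 2 + f (X(f) = f + 2 = 2 + f)
p(c) = -8 - 7*c (p(c) = -8 + (-2 - 5)*c = -8 - 7*c)
p(-3)*H(5, X(-2)) + 30 = (-8 - 7*(-3))*5 + 30 = (-8 + 21)*5 + 30 = 13*5 + 30 = 65 + 30 = 95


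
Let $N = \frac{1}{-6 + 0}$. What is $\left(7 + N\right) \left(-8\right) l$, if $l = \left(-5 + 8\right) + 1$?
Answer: $- \frac{656}{3} \approx -218.67$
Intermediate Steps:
$N = - \frac{1}{6}$ ($N = \frac{1}{-6} = - \frac{1}{6} \approx -0.16667$)
$l = 4$ ($l = 3 + 1 = 4$)
$\left(7 + N\right) \left(-8\right) l = \left(7 - \frac{1}{6}\right) \left(-8\right) 4 = \frac{41}{6} \left(-8\right) 4 = \left(- \frac{164}{3}\right) 4 = - \frac{656}{3}$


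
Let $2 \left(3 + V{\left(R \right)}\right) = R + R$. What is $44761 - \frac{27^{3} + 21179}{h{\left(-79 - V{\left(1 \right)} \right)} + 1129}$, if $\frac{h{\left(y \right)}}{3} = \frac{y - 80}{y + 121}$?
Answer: $\frac{2200667077}{49205} \approx 44724.0$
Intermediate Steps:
$V{\left(R \right)} = -3 + R$ ($V{\left(R \right)} = -3 + \frac{R + R}{2} = -3 + \frac{2 R}{2} = -3 + R$)
$h{\left(y \right)} = \frac{3 \left(-80 + y\right)}{121 + y}$ ($h{\left(y \right)} = 3 \frac{y - 80}{y + 121} = 3 \frac{-80 + y}{121 + y} = \frac{3 \left(-80 + y\right)}{121 + y}$)
$44761 - \frac{27^{3} + 21179}{h{\left(-79 - V{\left(1 \right)} \right)} + 1129} = 44761 - \frac{27^{3} + 21179}{\frac{3 \left(-80 - 77\right)}{121 - 77} + 1129} = 44761 - \frac{19683 + 21179}{\frac{3 \left(-80 - 77\right)}{121 - 77} + 1129} = 44761 - \frac{40862}{\frac{3 \left(-80 + \left(-79 + 2\right)\right)}{121 + \left(-79 + 2\right)} + 1129} = 44761 - \frac{40862}{\frac{3 \left(-80 - 77\right)}{121 - 77} + 1129} = 44761 - \frac{40862}{3 \cdot \frac{1}{44} \left(-157\right) + 1129} = 44761 - \frac{40862}{- \frac{471}{44} + 1129} = 44761 - \frac{40862}{\frac{49205}{44}} = 44761 - 40862 \cdot \frac{44}{49205} = 44761 - \frac{1797928}{49205} = \frac{2200667077}{49205}$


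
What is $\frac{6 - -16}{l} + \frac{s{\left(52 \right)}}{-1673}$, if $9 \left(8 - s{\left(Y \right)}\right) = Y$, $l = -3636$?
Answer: $- \frac{7481}{1013838} \approx -0.0073789$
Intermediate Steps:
$s{\left(Y \right)} = 8 - \frac{Y}{9}$
$\frac{6 - -16}{l} + \frac{s{\left(52 \right)}}{-1673} = \frac{6 - -16}{-3636} + \frac{8 - \frac{52}{9}}{-1673} = \left(6 + 16\right) \left(- \frac{1}{3636}\right) + \left(8 - \frac{52}{9}\right) \left(- \frac{1}{1673}\right) = 22 \left(- \frac{1}{3636}\right) + \frac{20}{9} \left(- \frac{1}{1673}\right) = - \frac{11}{1818} - \frac{20}{15057} = - \frac{7481}{1013838}$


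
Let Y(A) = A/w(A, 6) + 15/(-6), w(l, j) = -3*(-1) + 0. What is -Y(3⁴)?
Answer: -49/2 ≈ -24.500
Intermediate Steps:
w(l, j) = 3 (w(l, j) = 3 + 0 = 3)
Y(A) = -5/2 + A/3 (Y(A) = A/3 + 15/(-6) = A*(⅓) + 15*(-⅙) = A/3 - 5/2 = -5/2 + A/3)
-Y(3⁴) = -(-5/2 + (⅓)*3⁴) = -(-5/2 + (⅓)*81) = -(-5/2 + 27) = -1*49/2 = -49/2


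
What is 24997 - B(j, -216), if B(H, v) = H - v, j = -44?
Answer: 24825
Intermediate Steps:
24997 - B(j, -216) = 24997 - (-44 - 1*(-216)) = 24997 - (-44 + 216) = 24997 - 1*172 = 24997 - 172 = 24825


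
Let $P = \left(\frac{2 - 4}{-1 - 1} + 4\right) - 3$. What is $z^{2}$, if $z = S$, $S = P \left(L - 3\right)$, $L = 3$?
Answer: $0$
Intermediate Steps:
$P = 2$ ($P = \left(- \frac{2}{-2} + 4\right) - 3 = \left(\left(-2\right) \left(- \frac{1}{2}\right) + 4\right) - 3 = \left(1 + 4\right) - 3 = 5 - 3 = 2$)
$S = 0$ ($S = 2 \left(3 - 3\right) = 2 \cdot 0 = 0$)
$z = 0$
$z^{2} = 0^{2} = 0$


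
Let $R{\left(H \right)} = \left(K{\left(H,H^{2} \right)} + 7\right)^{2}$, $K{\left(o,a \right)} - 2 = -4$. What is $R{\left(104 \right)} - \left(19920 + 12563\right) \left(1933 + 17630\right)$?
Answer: $-635464904$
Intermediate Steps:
$K{\left(o,a \right)} = -2$ ($K{\left(o,a \right)} = 2 - 4 = -2$)
$R{\left(H \right)} = 25$ ($R{\left(H \right)} = \left(-2 + 7\right)^{2} = 5^{2} = 25$)
$R{\left(104 \right)} - \left(19920 + 12563\right) \left(1933 + 17630\right) = 25 - \left(19920 + 12563\right) \left(1933 + 17630\right) = 25 - 32483 \cdot 19563 = 25 - 635464929 = -635464904$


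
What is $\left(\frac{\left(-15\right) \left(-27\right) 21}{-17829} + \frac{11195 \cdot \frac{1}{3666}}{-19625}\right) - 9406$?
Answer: $- \frac{38304126572287}{4072101150} \approx -9406.5$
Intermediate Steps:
$\left(\frac{\left(-15\right) \left(-27\right) 21}{-17829} + \frac{11195 \cdot \frac{1}{3666}}{-19625}\right) - 9406 = \left(405 \cdot 21 \left(- \frac{1}{17829}\right) + 11195 \cdot \frac{1}{3666} \left(- \frac{1}{19625}\right)\right) - 9406 = \left(8505 \left(- \frac{1}{17829}\right) + \frac{11195}{3666} \left(- \frac{1}{19625}\right)\right) - 9406 = \left(- \frac{135}{283} - \frac{2239}{14389050}\right) - 9406 = - \frac{1943155387}{4072101150} - 9406 = - \frac{38304126572287}{4072101150}$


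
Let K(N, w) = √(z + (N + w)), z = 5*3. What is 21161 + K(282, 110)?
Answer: 21161 + √407 ≈ 21181.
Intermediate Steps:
z = 15
K(N, w) = √(15 + N + w) (K(N, w) = √(15 + (N + w)) = √(15 + N + w))
21161 + K(282, 110) = 21161 + √(15 + 282 + 110) = 21161 + √407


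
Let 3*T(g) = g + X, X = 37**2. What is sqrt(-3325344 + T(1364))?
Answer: I*sqrt(3324433) ≈ 1823.3*I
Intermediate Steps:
X = 1369
T(g) = 1369/3 + g/3 (T(g) = (g + 1369)/3 = (1369 + g)/3 = 1369/3 + g/3)
sqrt(-3325344 + T(1364)) = sqrt(-3325344 + (1369/3 + (1/3)*1364)) = sqrt(-3325344 + (1369/3 + 1364/3)) = sqrt(-3325344 + 911) = sqrt(-3324433) = I*sqrt(3324433)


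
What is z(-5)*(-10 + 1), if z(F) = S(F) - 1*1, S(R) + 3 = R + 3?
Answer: 54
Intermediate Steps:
S(R) = R (S(R) = -3 + (R + 3) = -3 + (3 + R) = R)
z(F) = -1 + F (z(F) = F - 1*1 = F - 1 = -1 + F)
z(-5)*(-10 + 1) = (-1 - 5)*(-10 + 1) = -6*(-9) = 54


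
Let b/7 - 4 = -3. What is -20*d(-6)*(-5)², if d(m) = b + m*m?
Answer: -21500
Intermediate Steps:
b = 7 (b = 28 + 7*(-3) = 28 - 21 = 7)
d(m) = 7 + m² (d(m) = 7 + m*m = 7 + m²)
-20*d(-6)*(-5)² = -20*(7 + (-6)²)*(-5)² = -20*(7 + 36)*25 = -20*43*25 = -860*25 = -21500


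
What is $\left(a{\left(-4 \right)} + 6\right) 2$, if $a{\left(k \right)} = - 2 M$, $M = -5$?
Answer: $32$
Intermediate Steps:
$a{\left(k \right)} = 10$ ($a{\left(k \right)} = \left(-2\right) \left(-5\right) = 10$)
$\left(a{\left(-4 \right)} + 6\right) 2 = \left(10 + 6\right) 2 = 16 \cdot 2 = 32$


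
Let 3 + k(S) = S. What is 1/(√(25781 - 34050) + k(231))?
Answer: 228/60253 - I*√8269/60253 ≈ 0.003784 - 0.0015092*I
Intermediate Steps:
k(S) = -3 + S
1/(√(25781 - 34050) + k(231)) = 1/(√(25781 - 34050) + (-3 + 231)) = 1/(√(-8269) + 228) = 1/(I*√8269 + 228) = 1/(228 + I*√8269)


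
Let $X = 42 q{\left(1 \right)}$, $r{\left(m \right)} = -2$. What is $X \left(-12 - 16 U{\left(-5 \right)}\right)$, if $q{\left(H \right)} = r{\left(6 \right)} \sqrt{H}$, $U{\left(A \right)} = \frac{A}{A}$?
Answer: $2352$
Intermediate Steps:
$U{\left(A \right)} = 1$
$q{\left(H \right)} = - 2 \sqrt{H}$
$X = -84$ ($X = 42 \left(- 2 \sqrt{1}\right) = 42 \left(\left(-2\right) 1\right) = 42 \left(-2\right) = -84$)
$X \left(-12 - 16 U{\left(-5 \right)}\right) = - 84 \left(-12 - 16\right) = \left(-84\right) \left(-28\right) = 2352$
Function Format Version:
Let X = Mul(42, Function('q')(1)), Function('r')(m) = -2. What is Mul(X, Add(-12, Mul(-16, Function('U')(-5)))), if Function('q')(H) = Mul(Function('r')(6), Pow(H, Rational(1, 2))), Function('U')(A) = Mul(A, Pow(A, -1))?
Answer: 2352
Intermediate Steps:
Function('U')(A) = 1
Function('q')(H) = Mul(-2, Pow(H, Rational(1, 2)))
X = -84 (X = Mul(42, Mul(-2, Pow(1, Rational(1, 2)))) = Mul(42, Mul(-2, 1)) = Mul(42, -2) = -84)
Mul(X, Add(-12, Mul(-16, Function('U')(-5)))) = Mul(-84, Add(-12, Mul(-16, 1))) = Mul(-84, Add(-12, -16)) = Mul(-84, -28) = 2352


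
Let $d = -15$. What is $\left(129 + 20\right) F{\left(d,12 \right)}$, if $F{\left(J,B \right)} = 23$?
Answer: $3427$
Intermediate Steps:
$\left(129 + 20\right) F{\left(d,12 \right)} = \left(129 + 20\right) 23 = 149 \cdot 23 = 3427$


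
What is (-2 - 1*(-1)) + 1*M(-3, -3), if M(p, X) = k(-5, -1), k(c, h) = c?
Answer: -6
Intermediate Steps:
M(p, X) = -5
(-2 - 1*(-1)) + 1*M(-3, -3) = (-2 - 1*(-1)) + 1*(-5) = (-2 + 1) - 5 = -1 - 5 = -6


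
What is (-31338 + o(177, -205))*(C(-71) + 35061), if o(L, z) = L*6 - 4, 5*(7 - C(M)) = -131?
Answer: -1062652376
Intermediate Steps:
C(M) = 166/5 (C(M) = 7 - ⅕*(-131) = 7 + 131/5 = 166/5)
o(L, z) = -4 + 6*L (o(L, z) = 6*L - 4 = -4 + 6*L)
(-31338 + o(177, -205))*(C(-71) + 35061) = (-31338 + (-4 + 6*177))*(166/5 + 35061) = (-31338 + (-4 + 1062))*(175471/5) = (-31338 + 1058)*(175471/5) = -30280*175471/5 = -1062652376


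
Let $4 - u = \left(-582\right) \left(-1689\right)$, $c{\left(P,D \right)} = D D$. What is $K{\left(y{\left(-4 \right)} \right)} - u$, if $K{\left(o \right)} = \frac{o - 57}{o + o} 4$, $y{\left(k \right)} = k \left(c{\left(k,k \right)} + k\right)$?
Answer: $\frac{7863987}{8} \approx 9.83 \cdot 10^{5}$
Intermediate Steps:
$c{\left(P,D \right)} = D^{2}$
$y{\left(k \right)} = k \left(k + k^{2}\right)$ ($y{\left(k \right)} = k \left(k^{2} + k\right) = k \left(k + k^{2}\right)$)
$u = -982994$ ($u = 4 - \left(-582\right) \left(-1689\right) = 4 - 982998 = -982994$)
$K{\left(o \right)} = \frac{2 \left(-57 + o\right)}{o}$ ($K{\left(o \right)} = \frac{-57 + o}{2 o} 4 = \frac{2 \left(-57 + o\right)}{o}$)
$K{\left(y{\left(-4 \right)} \right)} - u = \left(2 - \frac{114}{\left(-4\right)^{2} \left(1 - 4\right)}\right) - -982994 = \left(2 - \frac{114}{16 \left(-3\right)}\right) + 982994 = \left(2 - \frac{114}{-48}\right) + 982994 = \left(2 - - \frac{19}{8}\right) + 982994 = \left(2 + \frac{19}{8}\right) + 982994 = \frac{35}{8} + 982994 = \frac{7863987}{8}$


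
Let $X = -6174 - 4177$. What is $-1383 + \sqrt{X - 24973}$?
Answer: $-1383 + 2 i \sqrt{8831} \approx -1383.0 + 187.95 i$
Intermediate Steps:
$X = -10351$
$-1383 + \sqrt{X - 24973} = -1383 + \sqrt{-10351 - 24973} = -1383 + \sqrt{-35324} = -1383 + 2 i \sqrt{8831}$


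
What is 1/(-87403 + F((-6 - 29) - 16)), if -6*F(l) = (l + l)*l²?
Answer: -1/43186 ≈ -2.3156e-5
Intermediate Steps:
F(l) = -l³/3 (F(l) = -(l + l)*l²/6 = -2*l*l²/6 = -l³/3)
1/(-87403 + F((-6 - 29) - 16)) = 1/(-87403 - ((-6 - 29) - 16)³/3) = 1/(-87403 - (-35 - 16)³/3) = 1/(-87403 - ⅓*(-51)³) = 1/(-87403 - ⅓*(-132651)) = 1/(-87403 + 44217) = 1/(-43186) = -1/43186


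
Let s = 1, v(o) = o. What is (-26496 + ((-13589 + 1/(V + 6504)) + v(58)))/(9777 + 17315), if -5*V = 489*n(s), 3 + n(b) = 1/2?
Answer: -540244417/365660724 ≈ -1.4774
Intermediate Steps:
n(b) = -5/2 (n(b) = -3 + 1/2 = -5/2)
V = 489/2 (V = -489*(-5)/(5*2) = -1/5*(-2445/2) = 489/2 ≈ 244.50)
(-26496 + ((-13589 + 1/(V + 6504)) + v(58)))/(9777 + 17315) = (-26496 + ((-13589 + 1/(489/2 + 6504)) + 58))/(9777 + 17315) = (-26496 + ((-13589 + 1/(13497/2)) + 58))/27092 = (-26496 + ((-13589 + 2/13497) + 58))*(1/27092) = (-26496 + (-183410731/13497 + 58))*(1/27092) = (-26496 - 182627905/13497)*(1/27092) = -540244417/13497*1/27092 = -540244417/365660724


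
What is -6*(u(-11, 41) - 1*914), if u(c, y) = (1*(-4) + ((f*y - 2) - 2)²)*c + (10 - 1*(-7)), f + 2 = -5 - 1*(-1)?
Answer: 4130118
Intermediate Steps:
f = -6 (f = -2 + (-5 - 1*(-1)) = -2 + (-5 + 1) = -2 - 4 = -6)
u(c, y) = 17 + c*(-4 + (-4 - 6*y)²) (u(c, y) = (1*(-4) + ((-6*y - 2) - 2)²)*c + (10 - 1*(-7)) = (-4 + ((-2 - 6*y) - 2)²)*c + (10 + 7) = (-4 + (-4 - 6*y)²)*c + 17 = c*(-4 + (-4 - 6*y)²) + 17 = 17 + c*(-4 + (-4 - 6*y)²))
-6*(u(-11, 41) - 1*914) = -6*((17 - 4*(-11) + 4*(-11)*(2 + 3*41)²) - 1*914) = -6*((17 + 44 + 4*(-11)*(2 + 123)²) - 914) = -6*((17 + 44 + 4*(-11)*125²) - 914) = -6*((17 + 44 + 4*(-11)*15625) - 914) = -6*((17 + 44 - 687500) - 914) = -6*(-687439 - 914) = -6*(-688353) = 4130118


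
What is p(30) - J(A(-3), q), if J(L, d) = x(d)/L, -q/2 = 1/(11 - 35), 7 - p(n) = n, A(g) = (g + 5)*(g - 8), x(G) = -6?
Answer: -256/11 ≈ -23.273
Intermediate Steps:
A(g) = (-8 + g)*(5 + g) (A(g) = (5 + g)*(-8 + g) = (-8 + g)*(5 + g))
p(n) = 7 - n
q = 1/12 (q = -2/(11 - 35) = -2/(-24) = -2*(-1/24) = 1/12 ≈ 0.083333)
J(L, d) = -6/L
p(30) - J(A(-3), q) = (7 - 1*30) - (-6)/(-40 + (-3)² - 3*(-3)) = (7 - 30) - (-6)/(-40 + 9 + 9) = -23 - (-6)/(-22) = -23 - (-6)*(-1)/22 = -23 - 1*3/11 = -23 - 3/11 = -256/11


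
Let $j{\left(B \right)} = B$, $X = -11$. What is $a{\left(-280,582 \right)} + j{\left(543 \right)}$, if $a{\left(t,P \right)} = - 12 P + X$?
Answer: $-6452$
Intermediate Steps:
$a{\left(t,P \right)} = -11 - 12 P$ ($a{\left(t,P \right)} = - 12 P - 11 = -11 - 12 P$)
$a{\left(-280,582 \right)} + j{\left(543 \right)} = \left(-11 - 6984\right) + 543 = -6995 + 543 = -6452$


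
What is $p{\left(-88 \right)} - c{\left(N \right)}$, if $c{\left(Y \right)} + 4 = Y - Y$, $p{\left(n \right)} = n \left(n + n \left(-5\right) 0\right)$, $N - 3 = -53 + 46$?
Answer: $7748$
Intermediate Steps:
$N = -4$ ($N = 3 + \left(-53 + 46\right) = 3 - 7 = -4$)
$p{\left(n \right)} = n^{2}$ ($p{\left(n \right)} = n \left(n + - 5 n 0\right) = n \left(n + 0\right) = n n = n^{2}$)
$c{\left(Y \right)} = -4$ ($c{\left(Y \right)} = -4 + \left(Y - Y\right) = -4 + 0 = -4$)
$p{\left(-88 \right)} - c{\left(N \right)} = \left(-88\right)^{2} - -4 = 7744 + 4 = 7748$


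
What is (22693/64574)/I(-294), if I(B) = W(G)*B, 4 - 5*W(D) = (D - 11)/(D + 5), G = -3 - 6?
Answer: 113465/18984756 ≈ 0.0059766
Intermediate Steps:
G = -9
W(D) = ⅘ - (-11 + D)/(5*(5 + D)) (W(D) = ⅘ - (D - 11)/(5*(D + 5)) = ⅘ - (-11 + D)/(5*(5 + D)))
I(B) = -B/5 (I(B) = ((31 + 3*(-9))/(5*(5 - 9)))*B = ((⅕)*(31 - 27)/(-4))*B = ((⅕)*(-¼)*4)*B = -B/5)
(22693/64574)/I(-294) = (22693/64574)/((-⅕*(-294))) = (22693*(1/64574))/(294/5) = (22693/64574)*(5/294) = 113465/18984756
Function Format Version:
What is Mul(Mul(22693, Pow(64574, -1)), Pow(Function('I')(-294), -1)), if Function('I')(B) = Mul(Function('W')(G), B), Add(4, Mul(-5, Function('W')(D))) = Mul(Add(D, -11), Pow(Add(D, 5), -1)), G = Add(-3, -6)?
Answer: Rational(113465, 18984756) ≈ 0.0059766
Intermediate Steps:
G = -9
Function('W')(D) = Add(Rational(4, 5), Mul(Rational(-1, 5), Pow(Add(5, D), -1), Add(-11, D))) (Function('W')(D) = Add(Rational(4, 5), Mul(Rational(-1, 5), Mul(Add(D, -11), Pow(Add(D, 5), -1)))) = Add(Rational(4, 5), Mul(Rational(-1, 5), Mul(Add(-11, D), Pow(Add(5, D), -1)))) = Add(Rational(4, 5), Mul(Rational(-1, 5), Mul(Pow(Add(5, D), -1), Add(-11, D)))) = Add(Rational(4, 5), Mul(Rational(-1, 5), Pow(Add(5, D), -1), Add(-11, D))))
Function('I')(B) = Mul(Rational(-1, 5), B) (Function('I')(B) = Mul(Mul(Rational(1, 5), Pow(Add(5, -9), -1), Add(31, Mul(3, -9))), B) = Mul(Mul(Rational(1, 5), Pow(-4, -1), Add(31, -27)), B) = Mul(Mul(Rational(1, 5), Rational(-1, 4), 4), B) = Mul(Rational(-1, 5), B))
Mul(Mul(22693, Pow(64574, -1)), Pow(Function('I')(-294), -1)) = Mul(Mul(22693, Pow(64574, -1)), Pow(Mul(Rational(-1, 5), -294), -1)) = Mul(Mul(22693, Rational(1, 64574)), Pow(Rational(294, 5), -1)) = Mul(Rational(22693, 64574), Rational(5, 294)) = Rational(113465, 18984756)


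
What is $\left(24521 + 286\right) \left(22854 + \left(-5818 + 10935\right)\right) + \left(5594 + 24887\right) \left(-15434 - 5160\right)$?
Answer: $66150883$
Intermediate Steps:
$\left(24521 + 286\right) \left(22854 + \left(-5818 + 10935\right)\right) + \left(5594 + 24887\right) \left(-15434 - 5160\right) = 24807 \left(22854 + 5117\right) + 30481 \left(-20594\right) = 24807 \cdot 27971 - 627725714 = 693876597 - 627725714 = 66150883$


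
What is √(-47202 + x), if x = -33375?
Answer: 3*I*√8953 ≈ 283.86*I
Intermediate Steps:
√(-47202 + x) = √(-47202 - 33375) = √(-80577) = 3*I*√8953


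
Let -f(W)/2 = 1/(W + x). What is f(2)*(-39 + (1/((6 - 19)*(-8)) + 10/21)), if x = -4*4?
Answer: -84115/15288 ≈ -5.5020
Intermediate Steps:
x = -16
f(W) = -2/(-16 + W) (f(W) = -2/(W - 16) = -2/(-16 + W))
f(2)*(-39 + (1/((6 - 19)*(-8)) + 10/21)) = (-2/(-16 + 2))*(-39 + (1/((6 - 19)*(-8)) + 10/21)) = (-2/(-14))*(-39 + (-1/8/(-13) + 10*(1/21))) = (-2*(-1/14))*(-39 + (-1/13*(-1/8) + 10/21)) = (-39 + (1/104 + 10/21))/7 = (-39 + 1061/2184)/7 = (1/7)*(-84115/2184) = -84115/15288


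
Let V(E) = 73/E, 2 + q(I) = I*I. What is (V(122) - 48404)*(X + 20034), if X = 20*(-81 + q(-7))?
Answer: -57144765555/61 ≈ -9.3680e+8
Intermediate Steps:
q(I) = -2 + I**2 (q(I) = -2 + I*I = -2 + I**2)
X = -680 (X = 20*(-81 + (-2 + (-7)**2)) = 20*(-81 + (-2 + 49)) = 20*(-81 + 47) = 20*(-34) = -680)
(V(122) - 48404)*(X + 20034) = (73/122 - 48404)*(-680 + 20034) = (73*(1/122) - 48404)*19354 = (73/122 - 48404)*19354 = -5905215/122*19354 = -57144765555/61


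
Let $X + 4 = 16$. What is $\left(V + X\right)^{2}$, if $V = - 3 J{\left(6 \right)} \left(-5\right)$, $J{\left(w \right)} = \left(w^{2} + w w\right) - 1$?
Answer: $1159929$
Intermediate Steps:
$J{\left(w \right)} = -1 + 2 w^{2}$ ($J{\left(w \right)} = \left(w^{2} + w^{2}\right) - 1 = 2 w^{2} - 1 = -1 + 2 w^{2}$)
$X = 12$ ($X = -4 + 16 = 12$)
$V = 1065$ ($V = - 3 \left(-1 + 2 \cdot 6^{2}\right) \left(-5\right) = - 3 \left(-1 + 2 \cdot 36\right) \left(-5\right) = - 3 \left(-1 + 72\right) \left(-5\right) = \left(-3\right) 71 \left(-5\right) = \left(-213\right) \left(-5\right) = 1065$)
$\left(V + X\right)^{2} = \left(1065 + 12\right)^{2} = 1077^{2} = 1159929$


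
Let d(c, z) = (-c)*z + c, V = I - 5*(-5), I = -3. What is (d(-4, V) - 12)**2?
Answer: 5184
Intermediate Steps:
V = 22 (V = -3 - 5*(-5) = -3 + 25 = 22)
d(c, z) = c - c*z (d(c, z) = -c*z + c = c - c*z)
(d(-4, V) - 12)**2 = (-4*(1 - 1*22) - 12)**2 = (-4*(1 - 22) - 12)**2 = (-4*(-21) - 12)**2 = (84 - 12)**2 = 72**2 = 5184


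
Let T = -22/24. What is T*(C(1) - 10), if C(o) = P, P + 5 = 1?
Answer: 77/6 ≈ 12.833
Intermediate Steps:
P = -4 (P = -5 + 1 = -4)
C(o) = -4
T = -11/12 (T = -22*1/24 = -11/12 ≈ -0.91667)
T*(C(1) - 10) = -11*(-4 - 10)/12 = -11/12*(-14) = 77/6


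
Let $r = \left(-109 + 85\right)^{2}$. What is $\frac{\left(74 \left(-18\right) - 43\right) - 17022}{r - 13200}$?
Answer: $\frac{18397}{12624} \approx 1.4573$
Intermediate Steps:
$r = 576$ ($r = \left(-24\right)^{2} = 576$)
$\frac{\left(74 \left(-18\right) - 43\right) - 17022}{r - 13200} = \frac{\left(74 \left(-18\right) - 43\right) - 17022}{576 - 13200} = \frac{\left(-1332 - 43\right) - 17022}{-12624} = \left(-1375 - 17022\right) \left(- \frac{1}{12624}\right) = \left(-18397\right) \left(- \frac{1}{12624}\right) = \frac{18397}{12624}$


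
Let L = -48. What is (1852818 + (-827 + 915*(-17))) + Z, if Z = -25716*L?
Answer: 3070804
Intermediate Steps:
Z = 1234368 (Z = -25716*(-48) = 1234368)
(1852818 + (-827 + 915*(-17))) + Z = (1852818 + (-827 + 915*(-17))) + 1234368 = (1852818 + (-827 - 15555)) + 1234368 = (1852818 - 16382) + 1234368 = 1836436 + 1234368 = 3070804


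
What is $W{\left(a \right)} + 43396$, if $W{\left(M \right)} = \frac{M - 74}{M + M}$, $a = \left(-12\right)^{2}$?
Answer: $\frac{6249059}{144} \approx 43396.0$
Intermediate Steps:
$a = 144$
$W{\left(M \right)} = \frac{-74 + M}{2 M}$
$W{\left(a \right)} + 43396 = \frac{-74 + 144}{2 \cdot 144} + 43396 = \frac{1}{2} \cdot \frac{1}{144} \cdot 70 + 43396 = \frac{35}{144} + 43396 = \frac{6249059}{144}$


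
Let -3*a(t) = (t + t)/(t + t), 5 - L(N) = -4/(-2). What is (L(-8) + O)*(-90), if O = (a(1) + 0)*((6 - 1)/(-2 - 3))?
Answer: -300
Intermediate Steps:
L(N) = 3 (L(N) = 5 - (-4)/(-2) = 5 - (-4)*(-1)/2 = 5 - 1*2 = 5 - 2 = 3)
a(t) = -⅓ (a(t) = -(t + t)/(3*(t + t)) = -2*t/(3*(2*t)) = -2*t*1/(2*t)/3 = -⅓*1 = -⅓)
O = ⅓ (O = (-⅓ + 0)*((6 - 1)/(-2 - 3)) = -5/(3*(-5)) = -5*(-1)/(3*5) = -⅓*(-1) = ⅓ ≈ 0.33333)
(L(-8) + O)*(-90) = (3 + ⅓)*(-90) = (10/3)*(-90) = -300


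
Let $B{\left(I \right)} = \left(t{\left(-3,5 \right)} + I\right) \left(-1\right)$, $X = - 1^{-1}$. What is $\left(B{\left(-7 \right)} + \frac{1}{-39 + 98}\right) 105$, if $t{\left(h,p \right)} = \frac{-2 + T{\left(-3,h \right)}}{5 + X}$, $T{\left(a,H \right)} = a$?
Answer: $\frac{204855}{236} \approx 868.03$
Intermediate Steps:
$X = -1$ ($X = \left(-1\right) 1 = -1$)
$t{\left(h,p \right)} = - \frac{5}{4}$ ($t{\left(h,p \right)} = \frac{-2 - 3}{5 - 1} = - \frac{5}{4}$)
$B{\left(I \right)} = \frac{5}{4} - I$ ($B{\left(I \right)} = \left(- \frac{5}{4} + I\right) \left(-1\right) = \frac{5}{4} - I$)
$\left(B{\left(-7 \right)} + \frac{1}{-39 + 98}\right) 105 = \left(\left(\frac{5}{4} - -7\right) + \frac{1}{-39 + 98}\right) 105 = \left(\left(\frac{5}{4} + 7\right) + \frac{1}{59}\right) 105 = \left(\frac{33}{4} + \frac{1}{59}\right) 105 = \frac{1951}{236} \cdot 105 = \frac{204855}{236}$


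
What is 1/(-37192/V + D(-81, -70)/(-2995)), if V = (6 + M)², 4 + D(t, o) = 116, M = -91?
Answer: -4327775/22439848 ≈ -0.19286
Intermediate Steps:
D(t, o) = 112 (D(t, o) = -4 + 116 = 112)
V = 7225 (V = (6 - 91)² = (-85)² = 7225)
1/(-37192/V + D(-81, -70)/(-2995)) = 1/(-37192/7225 + 112/(-2995)) = 1/(-37192*1/7225 + 112*(-1/2995)) = 1/(-37192/7225 - 112/2995) = 1/(-22439848/4327775) = -4327775/22439848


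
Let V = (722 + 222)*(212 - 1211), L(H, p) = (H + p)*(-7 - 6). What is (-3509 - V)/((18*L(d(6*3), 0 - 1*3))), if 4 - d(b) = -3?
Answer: -939547/936 ≈ -1003.8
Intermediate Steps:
d(b) = 7 (d(b) = 4 - 1*(-3) = 4 + 3 = 7)
L(H, p) = -13*H - 13*p (L(H, p) = (H + p)*(-13) = -13*H - 13*p)
V = -943056 (V = 944*(-999) = -943056)
(-3509 - V)/((18*L(d(6*3), 0 - 1*3))) = (-3509 - 1*(-943056))/((18*(-13*7 - 13*(0 - 1*3)))) = (-3509 + 943056)/((18*(-91 - 13*(0 - 3)))) = 939547/((18*(-91 - 13*(-3)))) = 939547/((18*(-91 + 39))) = 939547/((18*(-52))) = 939547/(-936) = 939547*(-1/936) = -939547/936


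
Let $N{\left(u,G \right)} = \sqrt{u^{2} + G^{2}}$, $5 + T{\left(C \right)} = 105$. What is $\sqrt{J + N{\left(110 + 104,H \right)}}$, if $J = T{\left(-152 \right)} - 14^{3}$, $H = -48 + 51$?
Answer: $\sqrt{-2644 + \sqrt{45805}} \approx 49.295 i$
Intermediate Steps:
$T{\left(C \right)} = 100$ ($T{\left(C \right)} = -5 + 105 = 100$)
$H = 3$
$N{\left(u,G \right)} = \sqrt{G^{2} + u^{2}}$
$J = -2644$ ($J = 100 - 14^{3} = 100 - 2744 = -2644$)
$\sqrt{J + N{\left(110 + 104,H \right)}} = \sqrt{-2644 + \sqrt{3^{2} + \left(110 + 104\right)^{2}}} = \sqrt{-2644 + \sqrt{9 + 214^{2}}} = \sqrt{-2644 + \sqrt{9 + 45796}} = \sqrt{-2644 + \sqrt{45805}}$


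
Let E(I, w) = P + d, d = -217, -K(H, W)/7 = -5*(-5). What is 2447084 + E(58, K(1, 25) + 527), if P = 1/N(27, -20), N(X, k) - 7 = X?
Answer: 83193479/34 ≈ 2.4469e+6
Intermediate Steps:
K(H, W) = -175 (K(H, W) = -(-35)*(-5) = -7*25 = -175)
N(X, k) = 7 + X
P = 1/34 (P = 1/(7 + 27) = 1/34 ≈ 0.029412)
E(I, w) = -7377/34 (E(I, w) = 1/34 - 217 = -7377/34)
2447084 + E(58, K(1, 25) + 527) = 2447084 - 7377/34 = 83193479/34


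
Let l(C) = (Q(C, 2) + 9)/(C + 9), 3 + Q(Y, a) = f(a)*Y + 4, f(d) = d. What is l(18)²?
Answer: 2116/729 ≈ 2.9026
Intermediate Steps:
Q(Y, a) = 1 + Y*a (Q(Y, a) = -3 + (a*Y + 4) = -3 + (Y*a + 4) = -3 + (4 + Y*a) = 1 + Y*a)
l(C) = (10 + 2*C)/(9 + C) (l(C) = ((1 + C*2) + 9)/(C + 9) = ((1 + 2*C) + 9)/(9 + C) = (10 + 2*C)/(9 + C))
l(18)² = (2*(5 + 18)/(9 + 18))² = (2*23/27)² = (2*(1/27)*23)² = (46/27)² = 2116/729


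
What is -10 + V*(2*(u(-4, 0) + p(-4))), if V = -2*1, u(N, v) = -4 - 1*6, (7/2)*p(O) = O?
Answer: 242/7 ≈ 34.571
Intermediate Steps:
p(O) = 2*O/7
u(N, v) = -10 (u(N, v) = -4 - 6 = -10)
V = -2
-10 + V*(2*(u(-4, 0) + p(-4))) = -10 - 4*(-10 + (2/7)*(-4)) = -10 - 4*(-10 - 8/7) = -10 - 4*(-78)/7 = -10 - 2*(-156/7) = -10 + 312/7 = 242/7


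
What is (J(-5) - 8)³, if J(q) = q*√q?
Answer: 2488 - 335*I*√5 ≈ 2488.0 - 749.08*I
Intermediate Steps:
J(q) = q^(3/2)
(J(-5) - 8)³ = ((-5)^(3/2) - 8)³ = (-5*I*√5 - 8)³ = (-8 - 5*I*√5)³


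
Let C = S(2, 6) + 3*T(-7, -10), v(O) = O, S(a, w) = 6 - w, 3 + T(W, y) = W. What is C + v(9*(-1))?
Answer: -39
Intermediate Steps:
T(W, y) = -3 + W
C = -30 (C = (6 - 1*6) + 3*(-3 - 7) = (6 - 6) + 3*(-10) = 0 - 30 = -30)
C + v(9*(-1)) = -30 + 9*(-1) = -30 - 9 = -39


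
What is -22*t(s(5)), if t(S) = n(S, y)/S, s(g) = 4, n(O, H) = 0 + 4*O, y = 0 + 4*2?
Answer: -88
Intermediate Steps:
y = 8 (y = 0 + 8 = 8)
n(O, H) = 4*O
t(S) = 4 (t(S) = (4*S)/S = 4)
-22*t(s(5)) = -22*4 = -1*88 = -88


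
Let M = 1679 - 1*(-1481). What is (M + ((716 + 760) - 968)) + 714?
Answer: 4382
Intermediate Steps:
M = 3160 (M = 1679 + 1481 = 3160)
(M + ((716 + 760) - 968)) + 714 = (3160 + ((716 + 760) - 968)) + 714 = (3160 + (1476 - 968)) + 714 = (3160 + 508) + 714 = 3668 + 714 = 4382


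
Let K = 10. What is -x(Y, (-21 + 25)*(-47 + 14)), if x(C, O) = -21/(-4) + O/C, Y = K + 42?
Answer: -141/52 ≈ -2.7115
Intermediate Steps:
Y = 52 (Y = 10 + 42 = 52)
x(C, O) = 21/4 + O/C (x(C, O) = -21*(-¼) + O/C = 21/4 + O/C)
-x(Y, (-21 + 25)*(-47 + 14)) = -(21/4 + ((-21 + 25)*(-47 + 14))/52) = -(21/4 + (4*(-33))*(1/52)) = -(21/4 - 132*1/52) = -(21/4 - 33/13) = -1*141/52 = -141/52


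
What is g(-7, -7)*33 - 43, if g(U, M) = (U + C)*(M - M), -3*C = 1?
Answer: -43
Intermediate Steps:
C = -⅓ (C = -⅓*1 = -⅓ ≈ -0.33333)
g(U, M) = 0 (g(U, M) = (U - ⅓)*(M - M) = (-⅓ + U)*0 = 0)
g(-7, -7)*33 - 43 = 0*33 - 43 = 0 - 43 = -43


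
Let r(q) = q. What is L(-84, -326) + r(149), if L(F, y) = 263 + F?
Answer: 328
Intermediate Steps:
L(-84, -326) + r(149) = (263 - 84) + 149 = 179 + 149 = 328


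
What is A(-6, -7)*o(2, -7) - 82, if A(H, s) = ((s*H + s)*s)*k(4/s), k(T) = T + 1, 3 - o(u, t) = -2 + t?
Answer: -1342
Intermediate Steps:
o(u, t) = 5 - t (o(u, t) = 3 - (-2 + t) = 3 + (2 - t) = 5 - t)
k(T) = 1 + T
A(H, s) = s*(1 + 4/s)*(s + H*s) (A(H, s) = ((s*H + s)*s)*(1 + 4/s) = ((H*s + s)*s)*(1 + 4/s) = ((s + H*s)*s)*(1 + 4/s) = (s*(s + H*s))*(1 + 4/s) = s*(1 + 4/s)*(s + H*s))
A(-6, -7)*o(2, -7) - 82 = (-7*(1 - 6)*(4 - 7))*(5 - 1*(-7)) - 82 = (-7*(-5)*(-3))*(5 + 7) - 82 = -105*12 - 82 = -1260 - 82 = -1342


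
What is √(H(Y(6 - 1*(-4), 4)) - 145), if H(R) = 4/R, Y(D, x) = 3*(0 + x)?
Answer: I*√1302/3 ≈ 12.028*I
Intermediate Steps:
Y(D, x) = 3*x
√(H(Y(6 - 1*(-4), 4)) - 145) = √(4/((3*4)) - 145) = √(4/12 - 145) = √(4*(1/12) - 145) = √(⅓ - 145) = √(-434/3) = I*√1302/3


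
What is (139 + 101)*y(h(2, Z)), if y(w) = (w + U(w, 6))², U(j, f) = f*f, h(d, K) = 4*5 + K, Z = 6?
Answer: 922560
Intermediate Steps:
h(d, K) = 20 + K
U(j, f) = f²
y(w) = (36 + w)² (y(w) = (w + 6²)² = (w + 36)² = (36 + w)²)
(139 + 101)*y(h(2, Z)) = (139 + 101)*(36 + (20 + 6))² = 240*(36 + 26)² = 240*62² = 240*3844 = 922560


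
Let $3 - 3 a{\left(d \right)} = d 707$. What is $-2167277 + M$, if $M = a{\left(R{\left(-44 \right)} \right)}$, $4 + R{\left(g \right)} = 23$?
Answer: $- \frac{6515261}{3} \approx -2.1718 \cdot 10^{6}$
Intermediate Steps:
$R{\left(g \right)} = 19$ ($R{\left(g \right)} = -4 + 23 = 19$)
$a{\left(d \right)} = 1 - \frac{707 d}{3}$ ($a{\left(d \right)} = 1 - \frac{d 707}{3} = 1 - \frac{707 d}{3}$)
$M = - \frac{13430}{3}$ ($M = 1 - \frac{13433}{3} = - \frac{13430}{3} \approx -4476.7$)
$-2167277 + M = -2167277 - \frac{13430}{3} = - \frac{6515261}{3}$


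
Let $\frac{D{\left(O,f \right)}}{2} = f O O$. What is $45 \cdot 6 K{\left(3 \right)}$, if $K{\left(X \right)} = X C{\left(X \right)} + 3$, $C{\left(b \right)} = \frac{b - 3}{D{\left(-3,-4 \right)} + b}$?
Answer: $810$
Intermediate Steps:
$D{\left(O,f \right)} = 2 f O^{2}$ ($D{\left(O,f \right)} = 2 f O O = 2 O f O = 2 f O^{2}$)
$C{\left(b \right)} = \frac{-3 + b}{-72 + b}$ ($C{\left(b \right)} = \frac{b - 3}{2 \left(-4\right) \left(-3\right)^{2} + b} = \frac{-3 + b}{2 \left(-4\right) 9 + b} = \frac{-3 + b}{-72 + b}$)
$K{\left(X \right)} = 3 + \frac{X \left(-3 + X\right)}{-72 + X}$ ($K{\left(X \right)} = X \frac{-3 + X}{-72 + X} + 3 = \frac{X \left(-3 + X\right)}{-72 + X} + 3 = 3 + \frac{X \left(-3 + X\right)}{-72 + X}$)
$45 \cdot 6 K{\left(3 \right)} = 45 \cdot 6 \frac{-216 + 3^{2}}{-72 + 3} = 270 \frac{-216 + 9}{-69} = 270 \left(\left(- \frac{1}{69}\right) \left(-207\right)\right) = 270 \cdot 3 = 810$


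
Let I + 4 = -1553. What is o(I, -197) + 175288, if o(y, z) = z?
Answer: 175091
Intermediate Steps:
I = -1557 (I = -4 - 1553 = -1557)
o(I, -197) + 175288 = -197 + 175288 = 175091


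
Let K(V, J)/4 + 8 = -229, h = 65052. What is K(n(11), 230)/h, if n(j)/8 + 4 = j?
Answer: -79/5421 ≈ -0.014573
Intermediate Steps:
n(j) = -32 + 8*j
K(V, J) = -948 (K(V, J) = -32 + 4*(-229) = -32 - 916 = -948)
K(n(11), 230)/h = -948/65052 = -948*1/65052 = -79/5421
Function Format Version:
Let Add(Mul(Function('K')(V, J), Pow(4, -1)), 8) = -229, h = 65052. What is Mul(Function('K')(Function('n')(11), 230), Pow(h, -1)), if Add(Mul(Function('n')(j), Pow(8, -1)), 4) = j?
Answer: Rational(-79, 5421) ≈ -0.014573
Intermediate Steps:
Function('n')(j) = Add(-32, Mul(8, j))
Function('K')(V, J) = -948 (Function('K')(V, J) = Add(-32, Mul(4, -229)) = Add(-32, -916) = -948)
Mul(Function('K')(Function('n')(11), 230), Pow(h, -1)) = Mul(-948, Pow(65052, -1)) = Mul(-948, Rational(1, 65052)) = Rational(-79, 5421)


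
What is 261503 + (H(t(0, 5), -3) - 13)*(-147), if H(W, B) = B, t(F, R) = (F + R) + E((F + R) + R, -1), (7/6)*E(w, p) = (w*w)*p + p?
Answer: 263855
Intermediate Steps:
E(w, p) = 6*p/7 + 6*p*w²/7 (E(w, p) = 6*((w*w)*p + p)/7 = 6*(w²*p + p)/7 = 6*(p*w² + p)/7 = 6*(p + p*w²)/7 = 6*p/7 + 6*p*w²/7)
t(F, R) = -6/7 + F + R - 6*(F + 2*R)²/7 (t(F, R) = (F + R) + (6/7)*(-1)*(1 + ((F + R) + R)²) = (F + R) + (6/7)*(-1)*(1 + (F + 2*R)²) = (F + R) + (-6/7 - 6*(F + 2*R)²/7) = -6/7 + F + R - 6*(F + 2*R)²/7)
261503 + (H(t(0, 5), -3) - 13)*(-147) = 261503 + (-3 - 13)*(-147) = 261503 - 16*(-147) = 261503 + 2352 = 263855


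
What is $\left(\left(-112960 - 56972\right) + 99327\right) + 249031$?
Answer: $178426$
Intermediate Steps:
$\left(\left(-112960 - 56972\right) + 99327\right) + 249031 = \left(-169932 + 99327\right) + 249031 = -70605 + 249031 = 178426$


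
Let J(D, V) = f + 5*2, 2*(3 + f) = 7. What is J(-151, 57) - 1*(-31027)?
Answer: 62075/2 ≈ 31038.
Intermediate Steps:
f = 1/2 (f = -3 + (1/2)*7 = -3 + 7/2 = 1/2 ≈ 0.50000)
J(D, V) = 21/2 (J(D, V) = 1/2 + 5*2 = 1/2 + 10 = 21/2)
J(-151, 57) - 1*(-31027) = 21/2 - 1*(-31027) = 21/2 + 31027 = 62075/2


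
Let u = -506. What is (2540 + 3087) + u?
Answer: 5121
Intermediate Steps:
(2540 + 3087) + u = (2540 + 3087) - 506 = 5627 - 506 = 5121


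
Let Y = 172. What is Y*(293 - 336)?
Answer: -7396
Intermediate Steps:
Y*(293 - 336) = 172*(293 - 336) = 172*(-43) = -7396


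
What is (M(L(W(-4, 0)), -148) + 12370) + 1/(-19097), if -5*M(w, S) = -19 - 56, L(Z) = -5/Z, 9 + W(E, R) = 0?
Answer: 236516344/19097 ≈ 12385.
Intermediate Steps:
W(E, R) = -9 (W(E, R) = -9 + 0 = -9)
M(w, S) = 15 (M(w, S) = -(-19 - 56)/5 = -1/5*(-75) = 15)
(M(L(W(-4, 0)), -148) + 12370) + 1/(-19097) = (15 + 12370) + 1/(-19097) = 12385 - 1/19097 = 236516344/19097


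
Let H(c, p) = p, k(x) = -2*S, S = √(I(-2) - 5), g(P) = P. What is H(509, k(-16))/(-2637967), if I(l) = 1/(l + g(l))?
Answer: I*√21/2637967 ≈ 1.7372e-6*I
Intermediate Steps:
I(l) = 1/(2*l) (I(l) = 1/(l + l) = 1/(2*l))
S = I*√21/2 (S = √((½)/(-2) - 5) = √((½)*(-½) - 5) = √(-¼ - 5) = √(-21/4) = I*√21/2 ≈ 2.2913*I)
k(x) = -I*√21
H(509, k(-16))/(-2637967) = -I*√21/(-2637967) = -I*√21*(-1/2637967) = I*√21/2637967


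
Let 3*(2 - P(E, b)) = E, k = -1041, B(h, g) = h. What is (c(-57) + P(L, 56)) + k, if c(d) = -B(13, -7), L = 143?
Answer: -3299/3 ≈ -1099.7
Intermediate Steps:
P(E, b) = 2 - E/3
c(d) = -13 (c(d) = -1*13 = -13)
(c(-57) + P(L, 56)) + k = (-13 + (2 - ⅓*143)) - 1041 = (-13 + (2 - 143/3)) - 1041 = (-13 - 137/3) - 1041 = -176/3 - 1041 = -3299/3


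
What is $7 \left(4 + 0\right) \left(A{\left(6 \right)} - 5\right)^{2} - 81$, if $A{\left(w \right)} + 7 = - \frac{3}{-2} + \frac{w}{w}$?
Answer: $2446$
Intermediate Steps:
$A{\left(w \right)} = - \frac{9}{2}$ ($A{\left(w \right)} = -7 + \left(- \frac{3}{-2} + \frac{w}{w}\right) = -7 + \left(\left(-3\right) \left(- \frac{1}{2}\right) + 1\right) = -7 + \left(\frac{3}{2} + 1\right) = -7 + \frac{5}{2} = - \frac{9}{2}$)
$7 \left(4 + 0\right) \left(A{\left(6 \right)} - 5\right)^{2} - 81 = 7 \left(4 + 0\right) \left(- \frac{9}{2} - 5\right)^{2} - 81 = 7 \cdot 4 \left(- \frac{19}{2}\right)^{2} - 81 = 28 \cdot \frac{361}{4} - 81 = 2527 - 81 = 2446$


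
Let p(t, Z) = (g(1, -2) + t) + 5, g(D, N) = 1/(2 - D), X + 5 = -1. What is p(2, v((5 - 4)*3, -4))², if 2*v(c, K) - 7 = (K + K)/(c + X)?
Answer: 64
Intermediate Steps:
X = -6 (X = -5 - 1 = -6)
v(c, K) = 7/2 + K/(-6 + c) (v(c, K) = 7/2 + ((K + K)/(c - 6))/2 = 7/2 + ((2*K)/(-6 + c))/2 = 7/2 + (2*K/(-6 + c))/2 = 7/2 + K/(-6 + c))
p(t, Z) = 6 + t (p(t, Z) = (-1/(-2 + 1) + t) + 5 = (-1/(-1) + t) + 5 = (-1*(-1) + t) + 5 = (1 + t) + 5 = 6 + t)
p(2, v((5 - 4)*3, -4))² = (6 + 2)² = 8² = 64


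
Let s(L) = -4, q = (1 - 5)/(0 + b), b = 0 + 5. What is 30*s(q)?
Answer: -120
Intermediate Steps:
b = 5
q = -4/5 (q = (1 - 5)/(0 + 5) = -4/5 ≈ -0.80000)
30*s(q) = 30*(-4) = -120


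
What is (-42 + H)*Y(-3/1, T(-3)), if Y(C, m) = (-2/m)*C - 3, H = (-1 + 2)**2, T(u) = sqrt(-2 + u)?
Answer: 123 + 246*I*sqrt(5)/5 ≈ 123.0 + 110.01*I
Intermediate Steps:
H = 1 (H = 1**2 = 1)
Y(C, m) = -3 - 2*C/m (Y(C, m) = -2*C/m - 3 = -3 - 2*C/m)
(-42 + H)*Y(-3/1, T(-3)) = (-42 + 1)*(-3 - 2*(-3/1)/(sqrt(-2 - 3))) = -41*(-3 - 2*(-3*1)/(sqrt(-5))) = -41*(-3 - 2*(-3)/I*sqrt(5)) = -41*(-3 - 2*(-3)*(-I*sqrt(5)/5)) = -41*(-3 - 6*I*sqrt(5)/5) = 123 + 246*I*sqrt(5)/5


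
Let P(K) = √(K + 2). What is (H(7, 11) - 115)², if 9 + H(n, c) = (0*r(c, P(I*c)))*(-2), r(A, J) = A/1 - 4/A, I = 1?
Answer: 15376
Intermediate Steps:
P(K) = √(2 + K)
r(A, J) = A - 4/A (r(A, J) = A*1 - 4/A = A - 4/A)
H(n, c) = -9 (H(n, c) = -9 + (0*(c - 4/c))*(-2) = -9 + 0*(-2) = -9 + 0 = -9)
(H(7, 11) - 115)² = (-9 - 115)² = (-124)² = 15376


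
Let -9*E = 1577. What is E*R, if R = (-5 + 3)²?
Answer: -6308/9 ≈ -700.89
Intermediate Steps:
E = -1577/9 (E = -⅑*1577 = -1577/9 ≈ -175.22)
R = 4 (R = (-2)² = 4)
E*R = -1577/9*4 = -6308/9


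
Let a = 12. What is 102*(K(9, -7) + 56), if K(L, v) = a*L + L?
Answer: 17646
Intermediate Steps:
K(L, v) = 13*L (K(L, v) = 12*L + L = 13*L)
102*(K(9, -7) + 56) = 102*(13*9 + 56) = 102*(117 + 56) = 102*173 = 17646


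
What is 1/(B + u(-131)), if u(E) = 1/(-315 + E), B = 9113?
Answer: 446/4064397 ≈ 0.00010973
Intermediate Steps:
1/(B + u(-131)) = 1/(9113 + 1/(-315 - 131)) = 1/(9113 + 1/(-446)) = 1/(9113 - 1/446) = 1/(4064397/446) = 446/4064397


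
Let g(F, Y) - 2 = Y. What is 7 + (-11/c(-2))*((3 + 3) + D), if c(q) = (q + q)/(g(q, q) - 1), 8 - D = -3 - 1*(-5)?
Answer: -26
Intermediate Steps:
D = 6 (D = 8 - (-3 - 1*(-5)) = 8 - (-3 + 5) = 8 - 1*2 = 8 - 2 = 6)
g(F, Y) = 2 + Y
c(q) = 2*q/(1 + q) (c(q) = (q + q)/((2 + q) - 1) = (2*q)/(1 + q) = 2*q/(1 + q))
7 + (-11/c(-2))*((3 + 3) + D) = 7 + (-11/(2*(-2)/(1 - 2)))*((3 + 3) + 6) = 7 + (-11/(2*(-2)/(-1)))*(6 + 6) = 7 - 11/(2*(-2)*(-1))*12 = 7 - 11/4*12 = 7 - 33 = -26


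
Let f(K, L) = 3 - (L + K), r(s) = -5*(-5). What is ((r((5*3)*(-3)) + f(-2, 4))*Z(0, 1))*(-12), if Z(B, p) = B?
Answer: 0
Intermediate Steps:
r(s) = 25
f(K, L) = 3 - K - L (f(K, L) = 3 - (K + L) = 3 + (-K - L) = 3 - K - L)
((r((5*3)*(-3)) + f(-2, 4))*Z(0, 1))*(-12) = ((25 + (3 - 1*(-2) - 1*4))*0)*(-12) = ((25 + (3 + 2 - 4))*0)*(-12) = ((25 + 1)*0)*(-12) = (26*0)*(-12) = 0*(-12) = 0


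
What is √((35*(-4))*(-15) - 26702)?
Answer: I*√24602 ≈ 156.85*I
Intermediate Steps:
√((35*(-4))*(-15) - 26702) = √(-140*(-15) - 26702) = √(2100 - 26702) = √(-24602) = I*√24602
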